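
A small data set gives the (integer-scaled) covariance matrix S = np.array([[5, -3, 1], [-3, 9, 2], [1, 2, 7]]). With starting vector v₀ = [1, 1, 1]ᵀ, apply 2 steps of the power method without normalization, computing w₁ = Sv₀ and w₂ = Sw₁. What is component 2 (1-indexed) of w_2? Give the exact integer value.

83

w1 = Sv₀ = (3, 8, 10)
w2 = Sw1 = (1, 83, 89)
The requested component of w2 is 83.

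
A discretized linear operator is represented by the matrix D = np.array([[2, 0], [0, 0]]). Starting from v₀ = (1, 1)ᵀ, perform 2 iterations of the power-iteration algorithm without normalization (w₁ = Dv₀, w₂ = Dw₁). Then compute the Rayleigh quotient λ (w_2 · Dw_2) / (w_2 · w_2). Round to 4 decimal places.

2.0000

w1 = Dv₀ = (2·1 + 0·1; 0·1 + 0·1) = (2, 0)
w2 = Dw1 = (2·2 + 0·0; 0·2 + 0·0) = (4, 0)
Dw2 = (8, 0)
w2·Dw2 = 4·8 + 0·0 = 32; w2·w2 = 4·4 + 0·0 = 16
λ ≈ 32/16 = 2.0000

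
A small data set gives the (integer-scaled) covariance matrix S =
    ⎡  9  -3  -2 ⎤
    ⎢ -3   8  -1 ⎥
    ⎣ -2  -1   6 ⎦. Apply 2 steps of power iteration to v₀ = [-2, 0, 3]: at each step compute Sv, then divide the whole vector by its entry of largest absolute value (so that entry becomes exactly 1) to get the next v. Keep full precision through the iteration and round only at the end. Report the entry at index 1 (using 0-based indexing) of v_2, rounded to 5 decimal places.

-0.27509

Sv0 = (-24.000000, 3.000000, 22.000000); divide by -24.000000 → v1 = (1.000000, -0.125000, -0.916667)
Sv1 = (11.208333, -3.083333, -7.375000); divide by 11.208333 → v2 = (1.000000, -0.275093, -0.657993)
Requested entry of v2: 74/-269 = -0.27509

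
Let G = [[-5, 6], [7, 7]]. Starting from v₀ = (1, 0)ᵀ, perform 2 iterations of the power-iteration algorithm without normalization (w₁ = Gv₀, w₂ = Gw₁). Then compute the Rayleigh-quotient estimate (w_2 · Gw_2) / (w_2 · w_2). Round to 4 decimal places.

λ ≈ -1.8952

w1 = Gv₀ = ((-5)·1 + 6·0; 7·1 + 7·0) = (-5, 7)
w2 = Gw1 = ((-5)·(-5) + 6·7; 7·(-5) + 7·7) = (67, 14)
Gw2 = (-251, 567)
w2·Gw2 = 67·(-251) + 14·567 = -8879; w2·w2 = 67·67 + 14·14 = 4685
λ ≈ -8879/4685 = -1.8952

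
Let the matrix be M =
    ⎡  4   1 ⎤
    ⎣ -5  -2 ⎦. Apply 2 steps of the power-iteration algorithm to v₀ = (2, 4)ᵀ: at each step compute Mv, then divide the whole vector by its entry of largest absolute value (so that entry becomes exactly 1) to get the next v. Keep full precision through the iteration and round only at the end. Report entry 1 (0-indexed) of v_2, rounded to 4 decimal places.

Mv0 = (12.00000, -18.00000); divide by -18.00000 → v1 = (-0.66667, 1.00000)
Mv1 = (-1.66667, 1.33333); divide by -1.66667 → v2 = (1.00000, -0.80000)
Requested entry of v2: -24/30 = -0.8000

-0.8000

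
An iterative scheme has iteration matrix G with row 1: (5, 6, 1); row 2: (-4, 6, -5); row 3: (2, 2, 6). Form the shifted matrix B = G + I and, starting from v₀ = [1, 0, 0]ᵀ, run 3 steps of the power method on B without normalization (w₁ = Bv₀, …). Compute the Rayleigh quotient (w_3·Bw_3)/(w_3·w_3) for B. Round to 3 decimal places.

μ ≈ 7.654

B = G + I has rows (6, 6, 1); (-4, 7, -5); (2, 2, 7)
w1 = Bv₀ = (6, -4, 2)
w2 = Bw1 = (14, -62, 18)
w3 = Bw2 = (-270, -580, 30)
Bw3 = (-5070, -3130, -1490)
w3·Bw3 = 3139600; w3·w3 = 410200; μ ≈ 3139600/410200 = 7.654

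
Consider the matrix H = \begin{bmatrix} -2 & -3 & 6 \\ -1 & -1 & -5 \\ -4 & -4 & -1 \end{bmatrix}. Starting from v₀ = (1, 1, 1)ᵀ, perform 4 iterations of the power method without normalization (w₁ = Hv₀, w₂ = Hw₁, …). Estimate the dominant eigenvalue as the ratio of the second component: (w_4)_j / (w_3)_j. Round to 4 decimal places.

λ ≈ -3.0442

w1 = Hv₀ = ((-2)·1 + (-3)·1 + 6·1; (-1)·1 + (-1)·1 + (-5)·1; (-4)·1 + (-4)·1 + (-1)·1) = (1, -7, -9)
w2 = Hw1 = ((-2)·1 + (-3)·(-7) + 6·(-9); (-1)·1 + (-1)·(-7) + (-5)·(-9); (-4)·1 + (-4)·(-7) + (-1)·(-9)) = (-35, 51, 33)
w3 = Hw2 = (115, -181, -97)
w4 = Hw3 = (-269, 551, 361)
Ratio at component: 551 / -181 = -3.0442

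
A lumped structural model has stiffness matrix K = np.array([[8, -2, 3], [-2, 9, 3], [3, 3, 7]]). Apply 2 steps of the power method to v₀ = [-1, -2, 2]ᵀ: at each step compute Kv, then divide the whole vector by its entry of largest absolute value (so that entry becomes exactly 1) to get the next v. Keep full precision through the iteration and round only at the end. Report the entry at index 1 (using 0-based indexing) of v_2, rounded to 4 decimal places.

1.0000

Kv0 = (2.00000, -10.00000, 5.00000); divide by -10.00000 → v1 = (-0.20000, 1.00000, -0.50000)
Kv1 = (-5.10000, 7.90000, -1.10000); divide by 7.90000 → v2 = (-0.64557, 1.00000, -0.13924)
Requested entry of v2: -79/-79 = 1.0000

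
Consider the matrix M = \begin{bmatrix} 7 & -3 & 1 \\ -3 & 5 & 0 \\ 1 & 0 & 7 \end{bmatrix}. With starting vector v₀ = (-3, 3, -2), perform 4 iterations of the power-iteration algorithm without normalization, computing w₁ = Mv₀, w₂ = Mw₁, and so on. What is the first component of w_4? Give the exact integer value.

w1 = Mv₀ = (-32, 24, -17)
w2 = Mw1 = (-313, 216, -151)
w3 = Mw2 = (-2990, 2019, -1370)
w4 = Mw3 = (-28357, 19065, -12580)
The requested component of w4 is -28357.

-28357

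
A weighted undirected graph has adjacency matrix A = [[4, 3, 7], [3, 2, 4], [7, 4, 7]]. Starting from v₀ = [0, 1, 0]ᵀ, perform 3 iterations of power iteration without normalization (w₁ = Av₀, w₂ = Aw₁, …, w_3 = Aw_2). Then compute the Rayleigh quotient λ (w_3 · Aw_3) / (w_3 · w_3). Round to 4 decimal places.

w1 = Av₀ = (4·0 + 3·1 + 7·0; 3·0 + 2·1 + 4·0; 7·0 + 4·1 + 7·0) = (3, 2, 4)
w2 = Aw1 = (4·3 + 3·2 + 7·4; 3·3 + 2·2 + 4·4; 7·3 + 4·2 + 7·4) = (46, 29, 57)
w3 = Aw2 = (670, 424, 837)
Aw3 = (9811, 6206, 12245)
w3·Aw3 = 670·9811 + 424·6206 + 837·12245 = 19453779; w3·w3 = 670·670 + 424·424 + 837·837 = 1329245
λ ≈ 19453779/1329245 = 14.6352

λ ≈ 14.6352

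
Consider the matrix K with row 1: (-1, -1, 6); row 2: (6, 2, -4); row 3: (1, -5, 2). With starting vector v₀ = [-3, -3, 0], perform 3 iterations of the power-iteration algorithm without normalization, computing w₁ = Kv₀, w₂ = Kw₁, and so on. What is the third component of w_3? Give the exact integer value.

690

w1 = Kv₀ = ((-1)·(-3) + (-1)·(-3) + 6·0; 6·(-3) + 2·(-3) + (-4)·0; 1·(-3) + (-5)·(-3) + 2·0) = (6, -24, 12)
w2 = Kw1 = ((-1)·6 + (-1)·(-24) + 6·12; 6·6 + 2·(-24) + (-4)·12; 1·6 + (-5)·(-24) + 2·12) = (90, -60, 150)
w3 = Kw2 = (870, -180, 690)
The requested component of w3 is 690.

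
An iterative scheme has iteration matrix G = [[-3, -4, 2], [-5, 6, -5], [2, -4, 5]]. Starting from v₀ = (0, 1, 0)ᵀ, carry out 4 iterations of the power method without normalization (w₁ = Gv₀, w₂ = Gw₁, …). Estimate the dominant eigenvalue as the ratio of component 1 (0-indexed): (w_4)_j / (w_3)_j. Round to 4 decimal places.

11.8333

w1 = Gv₀ = ((-3)·0 + (-4)·1 + 2·0; (-5)·0 + 6·1 + (-5)·0; 2·0 + (-4)·1 + 5·0) = (-4, 6, -4)
w2 = Gw1 = ((-3)·(-4) + (-4)·6 + 2·(-4); (-5)·(-4) + 6·6 + (-5)·(-4); 2·(-4) + (-4)·6 + 5·(-4)) = (-20, 76, -52)
w3 = Gw2 = (-348, 816, -604)
w4 = Gw3 = (-3428, 9656, -6980)
Ratio at component: 9656 / 816 = 11.8333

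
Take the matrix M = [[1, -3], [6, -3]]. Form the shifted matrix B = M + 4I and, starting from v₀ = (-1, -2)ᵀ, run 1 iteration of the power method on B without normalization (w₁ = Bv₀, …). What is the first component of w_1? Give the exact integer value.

B = M + 4I has rows (5, -3); (6, 1)
w1 = Bv₀ = (1, -8)
Requested component of w1: 1

1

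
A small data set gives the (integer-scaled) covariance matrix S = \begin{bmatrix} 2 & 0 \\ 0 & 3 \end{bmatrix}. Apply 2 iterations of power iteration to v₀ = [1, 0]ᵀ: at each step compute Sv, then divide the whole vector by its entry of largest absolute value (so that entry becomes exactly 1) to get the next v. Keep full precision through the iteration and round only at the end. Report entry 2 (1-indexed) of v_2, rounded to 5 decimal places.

Sv0 = (2.000000, 0.000000); divide by 2.000000 → v1 = (1.000000, 0.000000)
Sv1 = (2.000000, 0.000000); divide by 2.000000 → v2 = (1.000000, 0.000000)
Requested entry of v2: 0/4 = 0.00000

0.00000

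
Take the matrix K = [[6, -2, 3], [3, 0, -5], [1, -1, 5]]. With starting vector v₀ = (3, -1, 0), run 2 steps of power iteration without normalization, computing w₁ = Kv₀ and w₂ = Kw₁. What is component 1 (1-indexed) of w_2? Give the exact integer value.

114

w1 = Kv₀ = (20, 9, 4)
w2 = Kw1 = (114, 40, 31)
The requested component of w2 is 114.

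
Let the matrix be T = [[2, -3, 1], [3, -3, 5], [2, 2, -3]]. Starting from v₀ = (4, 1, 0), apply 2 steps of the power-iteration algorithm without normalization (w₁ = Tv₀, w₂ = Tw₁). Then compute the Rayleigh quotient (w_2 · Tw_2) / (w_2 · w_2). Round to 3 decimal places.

-3.164

w1 = Tv₀ = (2·4 + (-3)·1 + 1·0; 3·4 + (-3)·1 + 5·0; 2·4 + 2·1 + (-3)·0) = (5, 9, 10)
w2 = Tw1 = (2·5 + (-3)·9 + 1·10; 3·5 + (-3)·9 + 5·10; 2·5 + 2·9 + (-3)·10) = (-7, 38, -2)
Tw2 = (-130, -145, 68)
w2·Tw2 = (-7)·(-130) + 38·(-145) + (-2)·68 = -4736; w2·w2 = (-7)·(-7) + 38·38 + (-2)·(-2) = 1497
λ ≈ -4736/1497 = -3.164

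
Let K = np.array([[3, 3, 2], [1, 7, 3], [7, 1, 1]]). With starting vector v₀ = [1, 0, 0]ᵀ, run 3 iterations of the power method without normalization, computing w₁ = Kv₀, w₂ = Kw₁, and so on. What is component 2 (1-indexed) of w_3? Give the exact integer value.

w1 = Kv₀ = (3, 1, 7)
w2 = Kw1 = (26, 31, 29)
w3 = Kw2 = (229, 330, 242)
The requested component of w3 is 330.

330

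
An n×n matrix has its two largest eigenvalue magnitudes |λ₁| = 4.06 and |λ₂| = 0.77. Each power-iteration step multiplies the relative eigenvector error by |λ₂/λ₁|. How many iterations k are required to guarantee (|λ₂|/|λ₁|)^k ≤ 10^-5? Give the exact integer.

7

|λ₂/λ₁| = 0.77/4.06 = 0.18966
Need k ≥ ln(10^-5) / ln(0.18966) = -11.5129 / -1.6625 ≈ 6.925
Smallest integer k satisfying the bound: 7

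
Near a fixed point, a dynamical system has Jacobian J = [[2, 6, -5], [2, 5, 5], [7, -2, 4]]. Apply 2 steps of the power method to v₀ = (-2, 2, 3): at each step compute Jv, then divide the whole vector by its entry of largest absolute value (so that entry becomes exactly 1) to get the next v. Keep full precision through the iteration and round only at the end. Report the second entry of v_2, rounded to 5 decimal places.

Jv0 = (-7.000000, 21.000000, -6.000000); divide by 21.000000 → v1 = (-0.333333, 1.000000, -0.285714)
Jv1 = (6.761905, 2.904762, -5.476190); divide by 6.761905 → v2 = (1.000000, 0.429577, -0.809859)
Requested entry of v2: 61/142 = 0.42958

0.42958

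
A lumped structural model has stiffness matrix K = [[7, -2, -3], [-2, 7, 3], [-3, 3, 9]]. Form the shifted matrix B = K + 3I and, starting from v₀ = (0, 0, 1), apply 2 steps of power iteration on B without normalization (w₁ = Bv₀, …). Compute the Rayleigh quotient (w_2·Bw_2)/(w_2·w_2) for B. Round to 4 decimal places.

μ ≈ 15.8230

B = K + 3I has rows (10, -2, -3); (-2, 10, 3); (-3, 3, 12)
w1 = Bv₀ = (10·0 + (-2)·0 + (-3)·1; (-2)·0 + 10·0 + 3·1; (-3)·0 + 3·0 + 12·1) = (-3, 3, 12)
w2 = Bw1 = (10·(-3) + (-2)·3 + (-3)·12; (-2)·(-3) + 10·3 + 3·12; (-3)·(-3) + 3·3 + 12·12) = (-72, 72, 162)
Bw2 = (-1350, 1350, 2376)
w2·Bw2 = 579312; w2·w2 = 36612; μ ≈ 579312/36612 = 15.8230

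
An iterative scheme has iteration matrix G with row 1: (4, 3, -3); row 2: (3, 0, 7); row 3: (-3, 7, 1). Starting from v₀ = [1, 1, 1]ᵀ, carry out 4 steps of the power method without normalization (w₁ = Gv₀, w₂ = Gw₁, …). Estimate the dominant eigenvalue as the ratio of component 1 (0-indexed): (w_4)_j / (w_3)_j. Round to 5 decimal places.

w1 = Gv₀ = (4·1 + 3·1 + (-3)·1; 3·1 + 0·1 + 7·1; (-3)·1 + 7·1 + 1·1) = (4, 10, 5)
w2 = Gw1 = (4·4 + 3·10 + (-3)·5; 3·4 + 0·10 + 7·5; (-3)·4 + 7·10 + 1·5) = (31, 47, 63)
w3 = Gw2 = (76, 534, 299)
w4 = Gw3 = (1009, 2321, 3809)
Ratio at component: 2321 / 534 = 4.34644

4.34644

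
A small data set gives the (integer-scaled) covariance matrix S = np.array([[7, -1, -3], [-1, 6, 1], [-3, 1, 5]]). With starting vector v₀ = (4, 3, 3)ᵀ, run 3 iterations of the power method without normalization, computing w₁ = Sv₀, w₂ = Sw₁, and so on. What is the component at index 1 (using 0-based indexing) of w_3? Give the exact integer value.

w1 = Sv₀ = (7·4 + (-1)·3 + (-3)·3; (-1)·4 + 6·3 + 1·3; (-3)·4 + 1·3 + 5·3) = (16, 17, 6)
w2 = Sw1 = (7·16 + (-1)·17 + (-3)·6; (-1)·16 + 6·17 + 1·6; (-3)·16 + 1·17 + 5·6) = (77, 92, -1)
w3 = Sw2 = (450, 474, -144)
The requested component of w3 is 474.

474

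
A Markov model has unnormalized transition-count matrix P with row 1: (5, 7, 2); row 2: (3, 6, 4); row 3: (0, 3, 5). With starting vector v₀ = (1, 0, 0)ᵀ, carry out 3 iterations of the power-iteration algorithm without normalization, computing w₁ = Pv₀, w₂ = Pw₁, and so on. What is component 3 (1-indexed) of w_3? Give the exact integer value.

w1 = Pv₀ = (5, 3, 0)
w2 = Pw1 = (46, 33, 9)
w3 = Pw2 = (479, 372, 144)
The requested component of w3 is 144.

144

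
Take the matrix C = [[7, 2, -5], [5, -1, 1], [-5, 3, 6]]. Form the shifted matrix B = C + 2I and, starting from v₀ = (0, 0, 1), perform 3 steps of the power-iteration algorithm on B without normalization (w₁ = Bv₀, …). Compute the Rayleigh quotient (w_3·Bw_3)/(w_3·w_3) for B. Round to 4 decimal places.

μ ≈ 13.5261

B = C + 2I has rows (9, 2, -5); (5, 1, 1); (-5, 3, 8)
w1 = Bv₀ = (9·0 + 2·0 + (-5)·1; 5·0 + 1·0 + 1·1; (-5)·0 + 3·0 + 8·1) = (-5, 1, 8)
w2 = Bw1 = (9·(-5) + 2·1 + (-5)·8; 5·(-5) + 1·1 + 1·8; (-5)·(-5) + 3·1 + 8·8) = (-83, -16, 92)
w3 = Bw2 = (-1239, -339, 1103)
Bw3 = (-17344, -5431, 14002)
w3·Bw3 = 38774531; w3·w3 = 2866651; μ ≈ 38774531/2866651 = 13.5261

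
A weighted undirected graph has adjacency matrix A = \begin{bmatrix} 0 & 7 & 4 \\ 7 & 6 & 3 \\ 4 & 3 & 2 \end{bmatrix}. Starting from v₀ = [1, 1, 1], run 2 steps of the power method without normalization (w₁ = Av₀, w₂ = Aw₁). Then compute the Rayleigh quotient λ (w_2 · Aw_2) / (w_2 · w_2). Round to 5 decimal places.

w1 = Av₀ = (0·1 + 7·1 + 4·1; 7·1 + 6·1 + 3·1; 4·1 + 3·1 + 2·1) = (11, 16, 9)
w2 = Aw1 = (0·11 + 7·16 + 4·9; 7·11 + 6·16 + 3·9; 4·11 + 3·16 + 2·9) = (148, 200, 110)
Aw2 = (1840, 2566, 1412)
w2·Aw2 = 148·1840 + 200·2566 + 110·1412 = 940840; w2·w2 = 148·148 + 200·200 + 110·110 = 74004
λ ≈ 940840/74004 = 12.71337

12.71337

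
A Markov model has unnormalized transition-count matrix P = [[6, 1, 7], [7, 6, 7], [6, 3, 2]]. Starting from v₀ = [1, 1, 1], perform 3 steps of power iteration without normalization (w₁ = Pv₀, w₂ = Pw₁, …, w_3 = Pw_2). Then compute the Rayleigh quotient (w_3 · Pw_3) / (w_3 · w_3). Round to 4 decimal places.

w1 = Pv₀ = (6·1 + 1·1 + 7·1; 7·1 + 6·1 + 7·1; 6·1 + 3·1 + 2·1) = (14, 20, 11)
w2 = Pw1 = (6·14 + 1·20 + 7·11; 7·14 + 6·20 + 7·11; 6·14 + 3·20 + 2·11) = (181, 295, 166)
w3 = Pw2 = (2543, 4199, 2303)
Pw3 = (35578, 59116, 32461)
w3·Pw3 = 2543·35578 + 4199·59116 + 2303·32461 = 413460621; w3·w3 = 2543·2543 + 4199·4199 + 2303·2303 = 29402259
λ ≈ 413460621/29402259 = 14.0622

14.0622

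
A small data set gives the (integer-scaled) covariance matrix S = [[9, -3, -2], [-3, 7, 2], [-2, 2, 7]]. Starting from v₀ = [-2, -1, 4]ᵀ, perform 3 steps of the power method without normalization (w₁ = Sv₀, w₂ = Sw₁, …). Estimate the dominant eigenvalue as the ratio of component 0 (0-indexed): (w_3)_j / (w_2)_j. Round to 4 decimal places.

w1 = Sv₀ = (-23, 7, 30)
w2 = Sw1 = (-288, 178, 270)
w3 = Sw2 = (-3666, 2650, 2822)
Ratio at component: -3666 / -288 = 12.7292

λ ≈ 12.7292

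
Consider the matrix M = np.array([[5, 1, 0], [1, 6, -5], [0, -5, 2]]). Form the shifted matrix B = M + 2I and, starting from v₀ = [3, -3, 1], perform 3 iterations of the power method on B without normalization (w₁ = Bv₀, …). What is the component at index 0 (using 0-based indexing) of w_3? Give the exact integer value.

415

B = M + 2I has rows (7, 1, 0); (1, 8, -5); (0, -5, 4)
w1 = Bv₀ = (18, -26, 19)
w2 = Bw1 = (100, -285, 206)
w3 = Bw2 = (415, -3210, 2249)
Requested component of w3: 415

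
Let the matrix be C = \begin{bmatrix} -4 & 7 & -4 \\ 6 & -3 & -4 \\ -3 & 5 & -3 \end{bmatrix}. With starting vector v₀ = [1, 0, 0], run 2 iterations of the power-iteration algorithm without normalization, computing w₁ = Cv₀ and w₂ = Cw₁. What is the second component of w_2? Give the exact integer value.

w1 = Cv₀ = (-4, 6, -3)
w2 = Cw1 = (70, -30, 51)
The requested component of w2 is -30.

-30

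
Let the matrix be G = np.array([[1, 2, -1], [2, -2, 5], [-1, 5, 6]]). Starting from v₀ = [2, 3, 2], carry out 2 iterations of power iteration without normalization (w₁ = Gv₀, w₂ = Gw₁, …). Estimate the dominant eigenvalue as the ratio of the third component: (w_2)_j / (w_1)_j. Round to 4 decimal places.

w1 = Gv₀ = (1·2 + 2·3 + (-1)·2; 2·2 + (-2)·3 + 5·2; (-1)·2 + 5·3 + 6·2) = (6, 8, 25)
w2 = Gw1 = (1·6 + 2·8 + (-1)·25; 2·6 + (-2)·8 + 5·25; (-1)·6 + 5·8 + 6·25) = (-3, 121, 184)
Ratio at component: 184 / 25 = 7.3600

λ ≈ 7.3600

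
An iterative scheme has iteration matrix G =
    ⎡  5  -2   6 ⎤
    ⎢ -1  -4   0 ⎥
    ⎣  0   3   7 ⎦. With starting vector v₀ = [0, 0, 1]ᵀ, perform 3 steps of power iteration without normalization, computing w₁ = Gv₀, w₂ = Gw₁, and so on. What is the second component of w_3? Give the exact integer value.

-48

w1 = Gv₀ = (5·0 + (-2)·0 + 6·1; (-1)·0 + (-4)·0 + 0·1; 0·0 + 3·0 + 7·1) = (6, 0, 7)
w2 = Gw1 = (5·6 + (-2)·0 + 6·7; (-1)·6 + (-4)·0 + 0·7; 0·6 + 3·0 + 7·7) = (72, -6, 49)
w3 = Gw2 = (666, -48, 325)
The requested component of w3 is -48.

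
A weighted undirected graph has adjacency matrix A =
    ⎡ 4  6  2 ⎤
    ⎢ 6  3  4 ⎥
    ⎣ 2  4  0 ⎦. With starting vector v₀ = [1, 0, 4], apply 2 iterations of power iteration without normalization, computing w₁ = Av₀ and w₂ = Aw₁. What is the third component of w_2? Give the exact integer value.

w1 = Av₀ = (12, 22, 2)
w2 = Aw1 = (184, 146, 112)
The requested component of w2 is 112.

112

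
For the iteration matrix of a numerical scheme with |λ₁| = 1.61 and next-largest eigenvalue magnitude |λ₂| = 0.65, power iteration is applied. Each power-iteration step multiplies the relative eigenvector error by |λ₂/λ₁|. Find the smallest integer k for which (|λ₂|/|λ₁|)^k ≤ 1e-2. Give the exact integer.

6

|λ₂/λ₁| = 0.65/1.61 = 0.40373
Need k ≥ ln(1e-2) / ln(0.40373) = -4.6052 / -0.9070 ≈ 5.077
Smallest integer k satisfying the bound: 6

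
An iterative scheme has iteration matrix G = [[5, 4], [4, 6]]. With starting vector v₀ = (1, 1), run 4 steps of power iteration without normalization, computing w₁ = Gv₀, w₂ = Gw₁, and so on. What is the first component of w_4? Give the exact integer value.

7709

w1 = Gv₀ = (5·1 + 4·1; 4·1 + 6·1) = (9, 10)
w2 = Gw1 = (5·9 + 4·10; 4·9 + 6·10) = (85, 96)
w3 = Gw2 = (809, 916)
w4 = Gw3 = (7709, 8732)
The requested component of w4 is 7709.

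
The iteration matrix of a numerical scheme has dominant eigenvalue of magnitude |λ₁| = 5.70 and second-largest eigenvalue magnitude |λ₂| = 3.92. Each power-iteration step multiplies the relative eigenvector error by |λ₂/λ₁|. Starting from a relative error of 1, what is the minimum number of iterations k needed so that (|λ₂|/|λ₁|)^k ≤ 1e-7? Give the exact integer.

44

|λ₂/λ₁| = 3.92/5.70 = 0.68772
Need k ≥ ln(1e-7) / ln(0.68772) = -16.1181 / -0.3744 ≈ 43.053
Smallest integer k satisfying the bound: 44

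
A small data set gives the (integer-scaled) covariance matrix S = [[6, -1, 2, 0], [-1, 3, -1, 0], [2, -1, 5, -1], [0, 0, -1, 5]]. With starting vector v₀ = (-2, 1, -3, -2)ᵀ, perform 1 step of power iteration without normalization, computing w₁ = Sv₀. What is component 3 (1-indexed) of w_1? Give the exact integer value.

-18

w1 = Sv₀ = (6·(-2) + (-1)·1 + 2·(-3) + 0·(-2); (-1)·(-2) + 3·1 + (-1)·(-3) + 0·(-2); 2·(-2) + (-1)·1 + 5·(-3) + (-1)·(-2); 0·(-2) + 0·1 + (-1)·(-3) + 5·(-2)) = (-19, 8, -18, -7)
The requested component of w1 is -18.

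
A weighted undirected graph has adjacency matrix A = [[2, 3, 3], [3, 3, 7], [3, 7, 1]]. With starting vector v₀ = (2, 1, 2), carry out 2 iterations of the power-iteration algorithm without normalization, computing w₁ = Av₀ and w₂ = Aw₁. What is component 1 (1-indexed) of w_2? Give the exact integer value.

140

w1 = Av₀ = (13, 23, 15)
w2 = Aw1 = (140, 213, 215)
The requested component of w2 is 140.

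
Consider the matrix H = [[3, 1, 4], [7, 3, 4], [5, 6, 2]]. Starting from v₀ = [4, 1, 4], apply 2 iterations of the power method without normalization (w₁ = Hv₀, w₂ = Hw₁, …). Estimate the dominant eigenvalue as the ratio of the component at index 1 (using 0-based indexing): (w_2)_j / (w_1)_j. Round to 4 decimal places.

w1 = Hv₀ = (3·4 + 1·1 + 4·4; 7·4 + 3·1 + 4·4; 5·4 + 6·1 + 2·4) = (29, 47, 34)
w2 = Hw1 = (3·29 + 1·47 + 4·34; 7·29 + 3·47 + 4·34; 5·29 + 6·47 + 2·34) = (270, 480, 495)
Ratio at component: 480 / 47 = 10.2128

λ ≈ 10.2128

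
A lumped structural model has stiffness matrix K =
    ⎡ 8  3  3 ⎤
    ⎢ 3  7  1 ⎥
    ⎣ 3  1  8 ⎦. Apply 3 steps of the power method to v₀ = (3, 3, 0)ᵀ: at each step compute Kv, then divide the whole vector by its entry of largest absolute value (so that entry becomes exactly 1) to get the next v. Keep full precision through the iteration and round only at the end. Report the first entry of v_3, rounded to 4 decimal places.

Kv0 = (33.00000, 30.00000, 12.00000); divide by 33.00000 → v1 = (1.00000, 0.90909, 0.36364)
Kv1 = (11.81818, 9.72727, 6.81818); divide by 11.81818 → v2 = (1.00000, 0.82308, 0.57692)
Kv2 = (12.20000, 9.33846, 8.43846); divide by 12.20000 → v3 = (1.00000, 0.76545, 0.69168)
Requested entry of v3: 4758/4758 = 1.0000

1.0000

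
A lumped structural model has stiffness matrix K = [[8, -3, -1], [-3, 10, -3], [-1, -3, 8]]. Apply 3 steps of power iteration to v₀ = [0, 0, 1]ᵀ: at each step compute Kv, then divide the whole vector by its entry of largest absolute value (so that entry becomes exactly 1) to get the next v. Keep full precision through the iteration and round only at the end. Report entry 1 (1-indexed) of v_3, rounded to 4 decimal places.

0.0306

Kv0 = (-1.00000, -3.00000, 8.00000); divide by 8.00000 → v1 = (-0.12500, -0.37500, 1.00000)
Kv1 = (-0.87500, -6.37500, 9.25000); divide by 9.25000 → v2 = (-0.09459, -0.68919, 1.00000)
Kv2 = (0.31081, -9.60811, 10.16216); divide by 10.16216 → v3 = (0.03059, -0.94548, 1.00000)
Requested entry of v3: 23/752 = 0.0306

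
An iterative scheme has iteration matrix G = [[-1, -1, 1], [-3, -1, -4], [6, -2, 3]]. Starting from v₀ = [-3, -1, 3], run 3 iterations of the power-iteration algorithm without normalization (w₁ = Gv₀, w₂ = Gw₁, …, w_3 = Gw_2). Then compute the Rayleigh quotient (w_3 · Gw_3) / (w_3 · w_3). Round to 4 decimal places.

w1 = Gv₀ = ((-1)·(-3) + (-1)·(-1) + 1·3; (-3)·(-3) + (-1)·(-1) + (-4)·3; 6·(-3) + (-2)·(-1) + 3·3) = (7, -2, -7)
w2 = Gw1 = ((-1)·7 + (-1)·(-2) + 1·(-7); (-3)·7 + (-1)·(-2) + (-4)·(-7); 6·7 + (-2)·(-2) + 3·(-7)) = (-12, 9, 25)
w3 = Gw2 = (28, -73, -15)
Gw3 = (30, 49, 269)
w3·Gw3 = 28·30 + (-73)·49 + (-15)·269 = -6772; w3·w3 = 28·28 + (-73)·(-73) + (-15)·(-15) = 6338
λ ≈ -6772/6338 = -1.0685

-1.0685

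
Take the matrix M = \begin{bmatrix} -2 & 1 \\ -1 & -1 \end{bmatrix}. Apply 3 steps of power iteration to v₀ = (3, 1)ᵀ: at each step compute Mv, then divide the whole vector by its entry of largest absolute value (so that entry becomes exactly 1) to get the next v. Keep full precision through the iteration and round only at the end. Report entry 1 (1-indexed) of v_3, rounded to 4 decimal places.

Mv0 = (-5.00000, -4.00000); divide by -5.00000 → v1 = (1.00000, 0.80000)
Mv1 = (-1.20000, -1.80000); divide by -1.80000 → v2 = (0.66667, 1.00000)
Mv2 = (-0.33333, -1.66667); divide by -1.66667 → v3 = (0.20000, 1.00000)
Requested entry of v3: -3/-15 = 0.2000

0.2000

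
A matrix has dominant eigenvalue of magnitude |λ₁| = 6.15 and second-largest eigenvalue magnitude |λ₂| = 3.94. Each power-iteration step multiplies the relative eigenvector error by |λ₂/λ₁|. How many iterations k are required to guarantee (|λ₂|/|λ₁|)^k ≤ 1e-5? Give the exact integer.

|λ₂/λ₁| = 3.94/6.15 = 0.64065
Need k ≥ ln(1e-5) / ln(0.64065) = -11.5129 / -0.4453 ≈ 25.856
Smallest integer k satisfying the bound: 26

26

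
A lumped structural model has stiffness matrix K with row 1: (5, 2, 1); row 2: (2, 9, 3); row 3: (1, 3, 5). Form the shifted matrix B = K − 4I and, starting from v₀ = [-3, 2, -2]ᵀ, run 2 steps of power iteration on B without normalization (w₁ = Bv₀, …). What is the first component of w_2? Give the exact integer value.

B = K − 4I has rows (1, 2, 1); (2, 5, 3); (1, 3, 1)
w1 = Bv₀ = (-1, -2, 1)
w2 = Bw1 = (-4, -9, -6)
Requested component of w2: -4

-4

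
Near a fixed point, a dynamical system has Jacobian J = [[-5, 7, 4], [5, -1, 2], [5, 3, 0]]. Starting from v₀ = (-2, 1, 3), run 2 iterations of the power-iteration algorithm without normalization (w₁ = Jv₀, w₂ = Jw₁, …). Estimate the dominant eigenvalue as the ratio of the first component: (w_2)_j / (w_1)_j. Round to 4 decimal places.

-7.1724

w1 = Jv₀ = ((-5)·(-2) + 7·1 + 4·3; 5·(-2) + (-1)·1 + 2·3; 5·(-2) + 3·1 + 0·3) = (29, -5, -7)
w2 = Jw1 = ((-5)·29 + 7·(-5) + 4·(-7); 5·29 + (-1)·(-5) + 2·(-7); 5·29 + 3·(-5) + 0·(-7)) = (-208, 136, 130)
Ratio at component: -208 / 29 = -7.1724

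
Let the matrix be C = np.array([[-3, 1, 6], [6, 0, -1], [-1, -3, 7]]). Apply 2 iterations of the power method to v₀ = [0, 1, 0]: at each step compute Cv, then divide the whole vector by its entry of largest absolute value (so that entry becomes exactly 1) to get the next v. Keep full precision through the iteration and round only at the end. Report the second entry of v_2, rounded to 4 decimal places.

-0.4091

Cv0 = (1.00000, 0.00000, -3.00000); divide by -3.00000 → v1 = (-0.33333, 0.00000, 1.00000)
Cv1 = (7.00000, -3.00000, 7.33333); divide by 7.33333 → v2 = (0.95455, -0.40909, 1.00000)
Requested entry of v2: 9/-22 = -0.4091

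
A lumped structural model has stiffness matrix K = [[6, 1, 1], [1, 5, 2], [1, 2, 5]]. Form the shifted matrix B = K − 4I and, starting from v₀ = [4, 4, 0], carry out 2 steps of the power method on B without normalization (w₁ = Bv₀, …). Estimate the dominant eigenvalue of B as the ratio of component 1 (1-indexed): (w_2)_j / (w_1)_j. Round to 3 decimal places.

3.667

B = K − 4I has rows (2, 1, 1); (1, 1, 2); (1, 2, 1)
w1 = Bv₀ = (2·4 + 1·4 + 1·0; 1·4 + 1·4 + 2·0; 1·4 + 2·4 + 1·0) = (12, 8, 12)
w2 = Bw1 = (2·12 + 1·8 + 1·12; 1·12 + 1·8 + 2·12; 1·12 + 2·8 + 1·12) = (44, 44, 40)
Ratio: 44/12 = 3.667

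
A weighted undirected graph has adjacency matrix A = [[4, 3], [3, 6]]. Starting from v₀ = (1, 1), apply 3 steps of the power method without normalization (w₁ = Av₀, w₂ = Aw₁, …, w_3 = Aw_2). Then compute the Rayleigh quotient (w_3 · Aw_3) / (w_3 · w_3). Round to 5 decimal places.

w1 = Av₀ = (7, 9)
w2 = Aw1 = (55, 75)
w3 = Aw2 = (445, 615)
Aw3 = (3625, 5025)
w3·Aw3 = 445·3625 + 615·5025 = 4703500; w3·w3 = 445·445 + 615·615 = 576250
λ ≈ 4703500/576250 = 8.16226

8.16226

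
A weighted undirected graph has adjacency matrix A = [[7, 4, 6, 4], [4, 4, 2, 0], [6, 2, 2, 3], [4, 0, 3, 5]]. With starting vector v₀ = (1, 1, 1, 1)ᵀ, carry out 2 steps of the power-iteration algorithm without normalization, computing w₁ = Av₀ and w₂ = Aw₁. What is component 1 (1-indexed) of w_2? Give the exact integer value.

w1 = Av₀ = (7·1 + 4·1 + 6·1 + 4·1; 4·1 + 4·1 + 2·1 + 0·1; 6·1 + 2·1 + 2·1 + 3·1; 4·1 + 0·1 + 3·1 + 5·1) = (21, 10, 13, 12)
w2 = Aw1 = (7·21 + 4·10 + 6·13 + 4·12; 4·21 + 4·10 + 2·13 + 0·12; 6·21 + 2·10 + 2·13 + 3·12; 4·21 + 0·10 + 3·13 + 5·12) = (313, 150, 208, 183)
The requested component of w2 is 313.

313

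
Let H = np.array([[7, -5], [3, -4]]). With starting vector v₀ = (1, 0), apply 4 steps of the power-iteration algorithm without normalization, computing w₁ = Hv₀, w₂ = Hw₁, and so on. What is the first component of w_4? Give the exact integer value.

w1 = Hv₀ = (7·1 + (-5)·0; 3·1 + (-4)·0) = (7, 3)
w2 = Hw1 = (7·7 + (-5)·3; 3·7 + (-4)·3) = (34, 9)
w3 = Hw2 = (193, 66)
w4 = Hw3 = (1021, 315)
The requested component of w4 is 1021.

1021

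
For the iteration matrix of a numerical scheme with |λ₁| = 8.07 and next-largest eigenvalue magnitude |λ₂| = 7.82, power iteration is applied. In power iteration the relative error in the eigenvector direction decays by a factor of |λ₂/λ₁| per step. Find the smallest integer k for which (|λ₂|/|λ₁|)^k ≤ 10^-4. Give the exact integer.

|λ₂/λ₁| = 7.82/8.07 = 0.96902
Need k ≥ ln(10^-4) / ln(0.96902) = -9.2103 / -0.0315 ≈ 292.680
Smallest integer k satisfying the bound: 293

293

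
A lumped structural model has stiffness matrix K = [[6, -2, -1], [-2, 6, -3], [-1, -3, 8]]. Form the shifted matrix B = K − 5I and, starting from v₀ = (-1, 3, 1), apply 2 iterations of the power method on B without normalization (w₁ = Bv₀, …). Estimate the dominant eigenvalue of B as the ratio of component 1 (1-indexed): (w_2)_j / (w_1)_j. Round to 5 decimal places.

B = K − 5I has rows (1, -2, -1); (-2, 1, -3); (-1, -3, 3)
w1 = Bv₀ = (-8, 2, -5)
w2 = Bw1 = (-7, 33, -13)
Ratio: -7/-8 = 0.87500

0.87500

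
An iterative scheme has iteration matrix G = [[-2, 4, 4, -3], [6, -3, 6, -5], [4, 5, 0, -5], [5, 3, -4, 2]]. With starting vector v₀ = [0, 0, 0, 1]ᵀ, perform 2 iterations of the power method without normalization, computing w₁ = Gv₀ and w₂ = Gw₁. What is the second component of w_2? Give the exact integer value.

-43

w1 = Gv₀ = ((-2)·0 + 4·0 + 4·0 + (-3)·1; 6·0 + (-3)·0 + 6·0 + (-5)·1; 4·0 + 5·0 + 0·0 + (-5)·1; 5·0 + 3·0 + (-4)·0 + 2·1) = (-3, -5, -5, 2)
w2 = Gw1 = ((-2)·(-3) + 4·(-5) + 4·(-5) + (-3)·2; 6·(-3) + (-3)·(-5) + 6·(-5) + (-5)·2; 4·(-3) + 5·(-5) + 0·(-5) + (-5)·2; 5·(-3) + 3·(-5) + (-4)·(-5) + 2·2) = (-40, -43, -47, -6)
The requested component of w2 is -43.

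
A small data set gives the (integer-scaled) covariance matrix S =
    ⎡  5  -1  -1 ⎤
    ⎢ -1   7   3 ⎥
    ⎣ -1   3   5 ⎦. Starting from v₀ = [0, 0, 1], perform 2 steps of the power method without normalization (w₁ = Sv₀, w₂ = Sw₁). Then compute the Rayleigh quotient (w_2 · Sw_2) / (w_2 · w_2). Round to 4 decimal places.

9.4806

w1 = Sv₀ = (5·0 + (-1)·0 + (-1)·1; (-1)·0 + 7·0 + 3·1; (-1)·0 + 3·0 + 5·1) = (-1, 3, 5)
w2 = Sw1 = (5·(-1) + (-1)·3 + (-1)·5; (-1)·(-1) + 7·3 + 3·5; (-1)·(-1) + 3·3 + 5·5) = (-13, 37, 35)
Sw2 = (-137, 377, 299)
w2·Sw2 = (-13)·(-137) + 37·377 + 35·299 = 26195; w2·w2 = (-13)·(-13) + 37·37 + 35·35 = 2763
λ ≈ 26195/2763 = 9.4806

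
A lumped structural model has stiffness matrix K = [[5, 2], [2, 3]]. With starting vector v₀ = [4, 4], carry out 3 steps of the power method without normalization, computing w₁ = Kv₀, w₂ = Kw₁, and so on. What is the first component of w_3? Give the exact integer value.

1132

w1 = Kv₀ = (28, 20)
w2 = Kw1 = (180, 116)
w3 = Kw2 = (1132, 708)
The requested component of w3 is 1132.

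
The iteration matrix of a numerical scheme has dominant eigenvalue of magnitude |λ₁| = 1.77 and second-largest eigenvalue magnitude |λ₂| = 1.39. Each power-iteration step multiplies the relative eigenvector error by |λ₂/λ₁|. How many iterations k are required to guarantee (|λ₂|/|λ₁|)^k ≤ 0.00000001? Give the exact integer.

|λ₂/λ₁| = 1.39/1.77 = 0.78531
Need k ≥ ln(0.00000001) / ln(0.78531) = -18.4207 / -0.2417 ≈ 76.221
Smallest integer k satisfying the bound: 77

77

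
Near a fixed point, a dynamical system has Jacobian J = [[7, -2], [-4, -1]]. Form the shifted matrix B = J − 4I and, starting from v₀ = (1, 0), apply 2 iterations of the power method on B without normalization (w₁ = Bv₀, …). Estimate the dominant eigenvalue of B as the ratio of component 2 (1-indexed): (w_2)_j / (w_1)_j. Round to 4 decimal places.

B = J − 4I has rows (3, -2); (-4, -5)
w1 = Bv₀ = (3·1 + (-2)·0; (-4)·1 + (-5)·0) = (3, -4)
w2 = Bw1 = (3·3 + (-2)·(-4); (-4)·3 + (-5)·(-4)) = (17, 8)
Ratio: 8/-4 = -2.0000

μ ≈ -2.0000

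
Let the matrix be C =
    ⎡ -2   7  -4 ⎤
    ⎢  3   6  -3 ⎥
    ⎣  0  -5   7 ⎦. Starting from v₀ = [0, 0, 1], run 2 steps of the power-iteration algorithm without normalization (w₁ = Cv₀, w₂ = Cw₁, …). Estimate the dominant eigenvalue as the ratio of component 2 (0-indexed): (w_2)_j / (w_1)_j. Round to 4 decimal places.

9.1429

w1 = Cv₀ = ((-2)·0 + 7·0 + (-4)·1; 3·0 + 6·0 + (-3)·1; 0·0 + (-5)·0 + 7·1) = (-4, -3, 7)
w2 = Cw1 = ((-2)·(-4) + 7·(-3) + (-4)·7; 3·(-4) + 6·(-3) + (-3)·7; 0·(-4) + (-5)·(-3) + 7·7) = (-41, -51, 64)
Ratio at component: 64 / 7 = 9.1429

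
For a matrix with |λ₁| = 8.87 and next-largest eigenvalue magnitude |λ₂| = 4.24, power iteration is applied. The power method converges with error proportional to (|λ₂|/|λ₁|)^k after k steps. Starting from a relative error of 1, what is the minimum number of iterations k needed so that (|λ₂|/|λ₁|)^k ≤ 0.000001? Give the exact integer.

|λ₂/λ₁| = 4.24/8.87 = 0.47802
Need k ≥ ln(0.000001) / ln(0.47802) = -13.8155 / -0.7381 ≈ 18.717
Smallest integer k satisfying the bound: 19

19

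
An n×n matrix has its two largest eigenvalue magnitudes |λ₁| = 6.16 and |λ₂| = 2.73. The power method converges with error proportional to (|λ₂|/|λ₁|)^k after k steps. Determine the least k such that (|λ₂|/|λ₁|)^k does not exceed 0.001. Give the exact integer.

9

|λ₂/λ₁| = 2.73/6.16 = 0.44318
Need k ≥ ln(0.001) / ln(0.44318) = -6.9078 / -0.8138 ≈ 8.489
Smallest integer k satisfying the bound: 9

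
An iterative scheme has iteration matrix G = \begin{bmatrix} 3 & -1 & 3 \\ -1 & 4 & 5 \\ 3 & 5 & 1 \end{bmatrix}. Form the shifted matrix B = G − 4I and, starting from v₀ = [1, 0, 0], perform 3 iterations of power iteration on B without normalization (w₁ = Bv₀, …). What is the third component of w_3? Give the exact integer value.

B = G − 4I has rows (-1, -1, 3); (-1, 0, 5); (3, 5, -3)
w1 = Bv₀ = ((-1)·1 + (-1)·0 + 3·0; (-1)·1 + 0·0 + 5·0; 3·1 + 5·0 + (-3)·0) = (-1, -1, 3)
w2 = Bw1 = ((-1)·(-1) + (-1)·(-1) + 3·3; (-1)·(-1) + 0·(-1) + 5·3; 3·(-1) + 5·(-1) + (-3)·3) = (11, 16, -17)
w3 = Bw2 = (-78, -96, 164)
Requested component of w3: 164

164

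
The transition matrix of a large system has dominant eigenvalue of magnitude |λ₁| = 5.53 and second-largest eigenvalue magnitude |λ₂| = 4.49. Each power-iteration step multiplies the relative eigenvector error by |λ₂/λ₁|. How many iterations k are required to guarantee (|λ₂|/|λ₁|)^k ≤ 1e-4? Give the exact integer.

|λ₂/λ₁| = 4.49/5.53 = 0.81193
Need k ≥ ln(1e-4) / ln(0.81193) = -9.2103 / -0.2083 ≈ 44.209
Smallest integer k satisfying the bound: 45

45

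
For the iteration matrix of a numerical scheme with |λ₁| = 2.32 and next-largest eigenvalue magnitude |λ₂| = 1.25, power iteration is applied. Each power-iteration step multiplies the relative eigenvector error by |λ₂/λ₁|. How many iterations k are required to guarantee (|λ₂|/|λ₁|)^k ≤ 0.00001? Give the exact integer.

19

|λ₂/λ₁| = 1.25/2.32 = 0.53879
Need k ≥ ln(0.00001) / ln(0.53879) = -11.5129 / -0.6184 ≈ 18.617
Smallest integer k satisfying the bound: 19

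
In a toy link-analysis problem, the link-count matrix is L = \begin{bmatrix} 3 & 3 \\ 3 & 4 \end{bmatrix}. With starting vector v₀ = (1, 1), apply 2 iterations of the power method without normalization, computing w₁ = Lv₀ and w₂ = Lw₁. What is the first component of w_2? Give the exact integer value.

w1 = Lv₀ = (3·1 + 3·1; 3·1 + 4·1) = (6, 7)
w2 = Lw1 = (3·6 + 3·7; 3·6 + 4·7) = (39, 46)
The requested component of w2 is 39.

39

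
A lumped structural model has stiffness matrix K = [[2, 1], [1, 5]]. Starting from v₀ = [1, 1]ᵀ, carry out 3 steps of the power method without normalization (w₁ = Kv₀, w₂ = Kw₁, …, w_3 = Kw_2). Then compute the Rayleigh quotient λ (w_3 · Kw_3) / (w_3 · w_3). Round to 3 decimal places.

w1 = Kv₀ = (2·1 + 1·1; 1·1 + 5·1) = (3, 6)
w2 = Kw1 = (2·3 + 1·6; 1·3 + 5·6) = (12, 33)
w3 = Kw2 = (57, 177)
Kw3 = (291, 942)
w3·Kw3 = 57·291 + 177·942 = 183321; w3·w3 = 57·57 + 177·177 = 34578
λ ≈ 183321/34578 = 5.302

λ ≈ 5.302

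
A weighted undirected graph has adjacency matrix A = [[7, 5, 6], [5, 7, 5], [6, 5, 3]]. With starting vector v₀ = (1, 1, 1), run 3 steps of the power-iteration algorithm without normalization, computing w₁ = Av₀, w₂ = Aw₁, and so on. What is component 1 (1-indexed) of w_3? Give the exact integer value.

4870

w1 = Av₀ = (7·1 + 5·1 + 6·1; 5·1 + 7·1 + 5·1; 6·1 + 5·1 + 3·1) = (18, 17, 14)
w2 = Aw1 = (7·18 + 5·17 + 6·14; 5·18 + 7·17 + 5·14; 6·18 + 5·17 + 3·14) = (295, 279, 235)
w3 = Aw2 = (4870, 4603, 3870)
The requested component of w3 is 4870.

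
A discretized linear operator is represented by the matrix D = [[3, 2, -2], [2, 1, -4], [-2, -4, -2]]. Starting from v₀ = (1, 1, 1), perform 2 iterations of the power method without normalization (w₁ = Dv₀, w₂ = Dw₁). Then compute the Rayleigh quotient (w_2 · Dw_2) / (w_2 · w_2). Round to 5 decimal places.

0.25597

w1 = Dv₀ = (3, -1, -8)
w2 = Dw1 = (23, 37, 14)
Dw2 = (115, 27, -222)
w2·Dw2 = 23·115 + 37·27 + 14·(-222) = 536; w2·w2 = 23·23 + 37·37 + 14·14 = 2094
λ ≈ 536/2094 = 0.25597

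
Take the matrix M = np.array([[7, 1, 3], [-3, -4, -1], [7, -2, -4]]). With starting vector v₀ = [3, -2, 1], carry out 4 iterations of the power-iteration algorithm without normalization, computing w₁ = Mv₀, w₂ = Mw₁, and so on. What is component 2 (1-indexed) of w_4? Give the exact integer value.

w1 = Mv₀ = (7·3 + 1·(-2) + 3·1; (-3)·3 + (-4)·(-2) + (-1)·1; 7·3 + (-2)·(-2) + (-4)·1) = (22, -2, 21)
w2 = Mw1 = (7·22 + 1·(-2) + 3·21; (-3)·22 + (-4)·(-2) + (-1)·21; 7·22 + (-2)·(-2) + (-4)·21) = (215, -79, 74)
w3 = Mw2 = (1648, -403, 1367)
w4 = Mw3 = (15234, -4699, 6874)
The requested component of w4 is -4699.

-4699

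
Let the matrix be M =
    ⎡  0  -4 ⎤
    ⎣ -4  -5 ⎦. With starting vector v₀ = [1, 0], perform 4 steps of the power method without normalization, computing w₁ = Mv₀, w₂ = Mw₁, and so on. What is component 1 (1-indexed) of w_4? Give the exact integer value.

656

w1 = Mv₀ = (0·1 + (-4)·0; (-4)·1 + (-5)·0) = (0, -4)
w2 = Mw1 = (0·0 + (-4)·(-4); (-4)·0 + (-5)·(-4)) = (16, 20)
w3 = Mw2 = (-80, -164)
w4 = Mw3 = (656, 1140)
The requested component of w4 is 656.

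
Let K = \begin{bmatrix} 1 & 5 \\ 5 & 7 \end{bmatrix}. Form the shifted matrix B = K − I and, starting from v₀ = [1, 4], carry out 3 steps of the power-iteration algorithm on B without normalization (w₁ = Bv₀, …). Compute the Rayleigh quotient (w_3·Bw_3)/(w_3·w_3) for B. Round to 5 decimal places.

μ ≈ 8.82998

B = K − I has rows (0, 5); (5, 6)
w1 = Bv₀ = (0·1 + 5·4; 5·1 + 6·4) = (20, 29)
w2 = Bw1 = (0·20 + 5·29; 5·20 + 6·29) = (145, 274)
w3 = Bw2 = (1370, 2369)
Bw3 = (11845, 21064)
w3·Bw3 = 66128266; w3·w3 = 7489061; μ ≈ 66128266/7489061 = 8.82998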